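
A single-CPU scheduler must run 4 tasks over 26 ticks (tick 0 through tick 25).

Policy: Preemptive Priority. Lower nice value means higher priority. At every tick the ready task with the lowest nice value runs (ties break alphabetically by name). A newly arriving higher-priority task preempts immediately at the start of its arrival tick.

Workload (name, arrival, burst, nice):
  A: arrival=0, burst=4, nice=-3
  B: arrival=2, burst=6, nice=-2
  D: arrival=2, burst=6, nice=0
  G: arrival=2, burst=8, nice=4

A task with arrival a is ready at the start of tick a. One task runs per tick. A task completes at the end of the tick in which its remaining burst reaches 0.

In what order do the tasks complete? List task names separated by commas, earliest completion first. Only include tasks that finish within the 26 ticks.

completion order = A, B, D, G

t=0: ready={A} → run A
t=1: ready={A} → run A
t=2: ready={A,B,D,G} → run A
t=3: ready={A,B,D,G} → run A
t=4: ready={B,D,G} → run B
t=5: ready={B,D,G} → run B
t=6: ready={B,D,G} → run B
t=7: ready={B,D,G} → run B
t=8: ready={B,D,G} → run B
t=9: ready={B,D,G} → run B
t=10: ready={D,G} → run D
t=11: ready={D,G} → run D
t=12: ready={D,G} → run D
t=13: ready={D,G} → run D
t=14: ready={D,G} → run D
t=15: ready={D,G} → run D
t=16: ready={G} → run G
t=17: ready={G} → run G
t=18: ready={G} → run G
t=19: ready={G} → run G
t=20: ready={G} → run G
t=21: ready={G} → run G
t=22: ready={G} → run G
t=23: ready={G} → run G
t=24: (idle)
t=25: (idle)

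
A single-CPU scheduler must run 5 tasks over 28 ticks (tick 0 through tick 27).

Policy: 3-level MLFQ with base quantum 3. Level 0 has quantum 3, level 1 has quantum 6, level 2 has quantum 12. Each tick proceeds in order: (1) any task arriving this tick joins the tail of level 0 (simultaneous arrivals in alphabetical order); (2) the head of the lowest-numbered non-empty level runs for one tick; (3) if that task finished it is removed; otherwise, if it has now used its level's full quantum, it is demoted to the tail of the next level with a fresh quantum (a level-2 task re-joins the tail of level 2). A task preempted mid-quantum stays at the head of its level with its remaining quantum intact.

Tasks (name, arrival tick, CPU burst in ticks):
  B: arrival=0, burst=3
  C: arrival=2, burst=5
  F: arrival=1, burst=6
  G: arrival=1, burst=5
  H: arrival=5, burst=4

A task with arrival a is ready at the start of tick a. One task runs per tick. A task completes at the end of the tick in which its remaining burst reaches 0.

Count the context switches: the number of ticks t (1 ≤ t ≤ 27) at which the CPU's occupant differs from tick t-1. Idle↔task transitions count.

t=0: L0/L1/L2 = B/-/- → run B
t=1: L0/L1/L2 = BFG/-/- → run B
t=2: L0/L1/L2 = BFGC/-/- → run B
t=3: L0/L1/L2 = FGC/-/- → run F
t=4: L0/L1/L2 = FGC/-/- → run F
t=5: L0/L1/L2 = FGCH/-/- → run F
t=6: L0/L1/L2 = GCH/F/- → run G
t=7: L0/L1/L2 = GCH/F/- → run G
t=8: L0/L1/L2 = GCH/F/- → run G
t=9: L0/L1/L2 = CH/FG/- → run C
t=10: L0/L1/L2 = CH/FG/- → run C
t=11: L0/L1/L2 = CH/FG/- → run C
t=12: L0/L1/L2 = H/FGC/- → run H
t=13: L0/L1/L2 = H/FGC/- → run H
t=14: L0/L1/L2 = H/FGC/- → run H
t=15: L0/L1/L2 = -/FGCH/- → run F
t=16: L0/L1/L2 = -/FGCH/- → run F
t=17: L0/L1/L2 = -/FGCH/- → run F
t=18: L0/L1/L2 = -/GCH/- → run G
t=19: L0/L1/L2 = -/GCH/- → run G
t=20: L0/L1/L2 = -/CH/- → run C
t=21: L0/L1/L2 = -/CH/- → run C
t=22: L0/L1/L2 = -/H/- → run H
t=23: (idle)
t=24: (idle)
t=25: (idle)
t=26: (idle)
t=27: (idle)

context switches = 9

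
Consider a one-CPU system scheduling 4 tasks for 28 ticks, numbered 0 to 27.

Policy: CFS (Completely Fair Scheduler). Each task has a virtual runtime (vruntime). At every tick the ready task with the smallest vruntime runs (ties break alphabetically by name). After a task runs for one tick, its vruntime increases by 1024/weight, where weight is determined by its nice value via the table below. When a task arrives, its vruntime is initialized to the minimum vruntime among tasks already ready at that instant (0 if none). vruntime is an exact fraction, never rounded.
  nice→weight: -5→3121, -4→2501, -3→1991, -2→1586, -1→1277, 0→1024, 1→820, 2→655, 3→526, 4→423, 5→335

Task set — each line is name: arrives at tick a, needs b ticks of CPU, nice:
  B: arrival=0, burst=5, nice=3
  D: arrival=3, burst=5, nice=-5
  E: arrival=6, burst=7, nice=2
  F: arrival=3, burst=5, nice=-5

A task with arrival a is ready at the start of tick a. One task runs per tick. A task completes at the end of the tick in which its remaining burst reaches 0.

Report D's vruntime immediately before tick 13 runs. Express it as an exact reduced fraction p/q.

t=0: vr[B=0] → run B
t=1: vr[B=512/263] → run B
t=2: vr[B=1024/263] → run B
t=3: vr[B=1536/263 D=1536/263 F=1536/263] → run B
t=4: vr[B=2048/263 D=1536/263 F=1536/263] → run D
t=5: vr[B=2048/263 D=5063168/820823 F=1536/263] → run F
t=6: vr[B=2048/263 D=5063168/820823 E=5063168/820823 F=5063168/820823] → run D
t=7: vr[B=2048/263 D=5332480/820823 E=5063168/820823 F=5063168/820823] → run E
t=8: vr[B=2048/263 D=5332480/820823 E=4156897792/537639065 F=5063168/820823] → run F
t=9: vr[B=2048/263 D=5332480/820823 E=4156897792/537639065 F=5332480/820823] → run D
t=10: vr[B=2048/263 D=5601792/820823 E=4156897792/537639065 F=5332480/820823] → run F
t=11: vr[B=2048/263 D=5601792/820823 E=4156897792/537639065 F=5601792/820823] → run D
t=12: vr[B=2048/263 D=5871104/820823 E=4156897792/537639065 F=5601792/820823] → run F
t=13: vr[B=2048/263 D=5871104/820823 E=4156897792/537639065 F=5871104/820823] → run D
t=14: vr[B=2048/263 E=4156897792/537639065 F=5871104/820823] → run F
t=15: vr[B=2048/263 E=4156897792/537639065] → run E
t=16: vr[B=2048/263 E=4997420544/537639065] → run B
t=17: vr[E=4997420544/537639065] → run E
t=18: vr[E=5837943296/537639065] → run E
t=19: vr[E=6678466048/537639065] → run E
t=20: vr[E=1503797760/107527813] → run E
t=21: vr[E=8359511552/537639065] → run E
t=22: (idle)
t=23: (idle)
t=24: (idle)
t=25: (idle)
t=26: (idle)
t=27: (idle)

vruntime(D, start of tick 13) = 5871104/820823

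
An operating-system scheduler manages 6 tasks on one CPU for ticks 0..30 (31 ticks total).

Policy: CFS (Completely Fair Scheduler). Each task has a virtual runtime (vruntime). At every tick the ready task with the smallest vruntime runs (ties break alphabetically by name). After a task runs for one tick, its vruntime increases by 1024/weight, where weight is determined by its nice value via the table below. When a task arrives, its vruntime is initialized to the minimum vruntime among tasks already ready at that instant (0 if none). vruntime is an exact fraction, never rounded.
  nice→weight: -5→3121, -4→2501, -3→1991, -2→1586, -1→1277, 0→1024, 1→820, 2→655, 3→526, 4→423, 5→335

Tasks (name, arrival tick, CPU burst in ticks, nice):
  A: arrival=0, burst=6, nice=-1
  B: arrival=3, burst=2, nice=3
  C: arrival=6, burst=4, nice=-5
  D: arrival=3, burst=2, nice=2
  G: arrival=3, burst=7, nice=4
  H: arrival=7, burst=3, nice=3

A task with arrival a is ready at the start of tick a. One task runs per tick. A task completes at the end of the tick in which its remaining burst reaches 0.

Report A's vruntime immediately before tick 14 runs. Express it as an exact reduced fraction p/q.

t=0: vr[A=0] → run A
t=1: vr[A=1024/1277] → run A
t=2: vr[A=2048/1277] → run A
t=3: vr[A=3072/1277 B=3072/1277 D=3072/1277 G=3072/1277] → run A
t=4: vr[A=4096/1277 B=3072/1277 D=3072/1277 G=3072/1277] → run B
t=5: vr[A=4096/1277 B=1461760/335851 D=3072/1277 G=3072/1277] → run D
t=6: vr[A=4096/1277 B=1461760/335851 C=3072/1277 D=3319808/836435 G=3072/1277] → run C
t=7: vr[A=4096/1277 B=1461760/335851 C=10895360/3985517 D=3319808/836435 G=3072/1277 H=3072/1277] → run G
t=8: vr[A=4096/1277 B=1461760/335851 C=10895360/3985517 D=3319808/836435 G=2607104/540171 H=3072/1277] → run H
t=9: vr[A=4096/1277 B=1461760/335851 C=10895360/3985517 D=3319808/836435 G=2607104/540171 H=1461760/335851] → run C
t=10: vr[A=4096/1277 B=1461760/335851 C=12203008/3985517 D=3319808/836435 G=2607104/540171 H=1461760/335851] → run C
t=11: vr[A=4096/1277 B=1461760/335851 C=13510656/3985517 D=3319808/836435 G=2607104/540171 H=1461760/335851] → run A
t=12: vr[A=5120/1277 B=1461760/335851 C=13510656/3985517 D=3319808/836435 G=2607104/540171 H=1461760/335851] → run C
t=13: vr[A=5120/1277 B=1461760/335851 D=3319808/836435 G=2607104/540171 H=1461760/335851] → run D
t=14: vr[A=5120/1277 B=1461760/335851 G=2607104/540171 H=1461760/335851] → run A
t=15: vr[B=1461760/335851 G=2607104/540171 H=1461760/335851] → run B
t=16: vr[G=2607104/540171 H=1461760/335851] → run H
t=17: vr[G=2607104/540171 H=2115584/335851] → run G
t=18: vr[G=3914752/540171 H=2115584/335851] → run H
t=19: vr[G=3914752/540171] → run G
t=20: vr[G=1740800/180057] → run G
t=21: vr[G=6530048/540171] → run G
t=22: vr[G=7837696/540171] → run G
t=23: vr[G=3048448/180057] → run G
t=24: (idle)
t=25: (idle)
t=26: (idle)
t=27: (idle)
t=28: (idle)
t=29: (idle)
t=30: (idle)

vruntime(A, start of tick 14) = 5120/1277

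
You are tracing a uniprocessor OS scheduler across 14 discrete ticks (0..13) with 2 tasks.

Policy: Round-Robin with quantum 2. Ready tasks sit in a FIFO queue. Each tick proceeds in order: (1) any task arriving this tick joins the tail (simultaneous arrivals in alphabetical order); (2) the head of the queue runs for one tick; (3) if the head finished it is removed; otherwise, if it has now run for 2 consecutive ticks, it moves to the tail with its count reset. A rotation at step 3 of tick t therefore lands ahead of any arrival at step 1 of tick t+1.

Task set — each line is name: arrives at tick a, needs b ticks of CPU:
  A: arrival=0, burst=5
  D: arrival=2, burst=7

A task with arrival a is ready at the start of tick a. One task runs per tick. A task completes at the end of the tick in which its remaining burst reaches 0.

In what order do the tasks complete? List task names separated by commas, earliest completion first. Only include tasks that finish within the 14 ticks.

completion order = A, D

t=0: queue=[A] q_used=0 → run A
t=1: queue=[A] q_used=1 → run A
t=2: queue=[A,D] q_used=0 → run A
t=3: queue=[A,D] q_used=1 → run A
t=4: queue=[D,A] q_used=0 → run D
t=5: queue=[D,A] q_used=1 → run D
t=6: queue=[A,D] q_used=0 → run A
t=7: queue=[D] q_used=0 → run D
t=8: queue=[D] q_used=1 → run D
t=9: queue=[D] q_used=0 → run D
t=10: queue=[D] q_used=1 → run D
t=11: queue=[D] q_used=0 → run D
t=12: (idle)
t=13: (idle)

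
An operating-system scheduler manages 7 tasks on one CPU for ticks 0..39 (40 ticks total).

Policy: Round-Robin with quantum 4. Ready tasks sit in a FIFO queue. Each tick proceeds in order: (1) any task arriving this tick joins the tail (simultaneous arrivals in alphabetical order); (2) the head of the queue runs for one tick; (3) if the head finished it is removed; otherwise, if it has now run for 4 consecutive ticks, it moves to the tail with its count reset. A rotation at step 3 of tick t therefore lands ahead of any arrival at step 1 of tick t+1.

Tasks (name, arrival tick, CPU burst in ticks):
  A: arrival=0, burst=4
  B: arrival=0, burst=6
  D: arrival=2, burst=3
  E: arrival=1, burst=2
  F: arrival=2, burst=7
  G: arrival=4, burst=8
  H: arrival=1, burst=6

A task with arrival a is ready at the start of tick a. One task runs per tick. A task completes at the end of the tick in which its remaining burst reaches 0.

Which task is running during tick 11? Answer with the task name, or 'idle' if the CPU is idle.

t=0: queue=[A,B] q_used=0 → run A
t=1: queue=[A,B,E,H] q_used=1 → run A
t=2: queue=[A,B,E,H,D,F] q_used=2 → run A
t=3: queue=[A,B,E,H,D,F] q_used=3 → run A
t=4: queue=[B,E,H,D,F,G] q_used=0 → run B
t=5: queue=[B,E,H,D,F,G] q_used=1 → run B
t=6: queue=[B,E,H,D,F,G] q_used=2 → run B
t=7: queue=[B,E,H,D,F,G] q_used=3 → run B
t=8: queue=[E,H,D,F,G,B] q_used=0 → run E
t=9: queue=[E,H,D,F,G,B] q_used=1 → run E
t=10: queue=[H,D,F,G,B] q_used=0 → run H
t=11: queue=[H,D,F,G,B] q_used=1 → run H
t=12: queue=[H,D,F,G,B] q_used=2 → run H
t=13: queue=[H,D,F,G,B] q_used=3 → run H
t=14: queue=[D,F,G,B,H] q_used=0 → run D
t=15: queue=[D,F,G,B,H] q_used=1 → run D
t=16: queue=[D,F,G,B,H] q_used=2 → run D
t=17: queue=[F,G,B,H] q_used=0 → run F
t=18: queue=[F,G,B,H] q_used=1 → run F
t=19: queue=[F,G,B,H] q_used=2 → run F
t=20: queue=[F,G,B,H] q_used=3 → run F
t=21: queue=[G,B,H,F] q_used=0 → run G
t=22: queue=[G,B,H,F] q_used=1 → run G
t=23: queue=[G,B,H,F] q_used=2 → run G
t=24: queue=[G,B,H,F] q_used=3 → run G
t=25: queue=[B,H,F,G] q_used=0 → run B
t=26: queue=[B,H,F,G] q_used=1 → run B
t=27: queue=[H,F,G] q_used=0 → run H
t=28: queue=[H,F,G] q_used=1 → run H
t=29: queue=[F,G] q_used=0 → run F
t=30: queue=[F,G] q_used=1 → run F
t=31: queue=[F,G] q_used=2 → run F
t=32: queue=[G] q_used=0 → run G
t=33: queue=[G] q_used=1 → run G
t=34: queue=[G] q_used=2 → run G
t=35: queue=[G] q_used=3 → run G
t=36: (idle)
t=37: (idle)
t=38: (idle)
t=39: (idle)

running at tick 11 = H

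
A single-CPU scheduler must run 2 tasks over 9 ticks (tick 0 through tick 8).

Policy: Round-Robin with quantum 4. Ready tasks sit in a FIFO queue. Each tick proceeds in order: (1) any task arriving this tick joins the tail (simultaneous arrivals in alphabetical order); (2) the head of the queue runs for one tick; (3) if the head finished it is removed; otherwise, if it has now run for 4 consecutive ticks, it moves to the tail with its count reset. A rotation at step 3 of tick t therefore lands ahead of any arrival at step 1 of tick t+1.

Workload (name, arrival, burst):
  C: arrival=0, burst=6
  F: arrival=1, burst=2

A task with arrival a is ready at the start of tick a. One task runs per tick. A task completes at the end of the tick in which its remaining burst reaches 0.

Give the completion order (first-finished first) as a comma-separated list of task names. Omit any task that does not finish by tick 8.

completion order = F, C

t=0: queue=[C] q_used=0 → run C
t=1: queue=[C,F] q_used=1 → run C
t=2: queue=[C,F] q_used=2 → run C
t=3: queue=[C,F] q_used=3 → run C
t=4: queue=[F,C] q_used=0 → run F
t=5: queue=[F,C] q_used=1 → run F
t=6: queue=[C] q_used=0 → run C
t=7: queue=[C] q_used=1 → run C
t=8: (idle)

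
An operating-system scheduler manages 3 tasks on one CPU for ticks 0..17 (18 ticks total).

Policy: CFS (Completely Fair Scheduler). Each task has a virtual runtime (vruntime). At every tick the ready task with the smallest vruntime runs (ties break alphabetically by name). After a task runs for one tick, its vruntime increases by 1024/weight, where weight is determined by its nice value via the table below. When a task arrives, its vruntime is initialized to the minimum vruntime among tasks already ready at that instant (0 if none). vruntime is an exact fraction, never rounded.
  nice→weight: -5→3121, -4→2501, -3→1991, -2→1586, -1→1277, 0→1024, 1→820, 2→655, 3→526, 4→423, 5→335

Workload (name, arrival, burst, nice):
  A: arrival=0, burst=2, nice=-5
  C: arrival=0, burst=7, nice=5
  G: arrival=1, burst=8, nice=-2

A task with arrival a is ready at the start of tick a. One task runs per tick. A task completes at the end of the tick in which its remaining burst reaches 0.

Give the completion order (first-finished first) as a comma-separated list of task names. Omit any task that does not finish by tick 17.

completion order = A, G, C

t=0: vr[A=0 C=0] → run A
t=1: vr[A=1024/3121 C=0 G=0] → run C
t=2: vr[A=1024/3121 C=1024/335 G=0] → run G
t=3: vr[A=1024/3121 C=1024/335 G=512/793] → run A
t=4: vr[C=1024/335 G=512/793] → run G
t=5: vr[C=1024/335 G=1024/793] → run G
t=6: vr[C=1024/335 G=1536/793] → run G
t=7: vr[C=1024/335 G=2048/793] → run G
t=8: vr[C=1024/335 G=2560/793] → run C
t=9: vr[C=2048/335 G=2560/793] → run G
t=10: vr[C=2048/335 G=3072/793] → run G
t=11: vr[C=2048/335 G=3584/793] → run G
t=12: vr[C=2048/335] → run C
t=13: vr[C=3072/335] → run C
t=14: vr[C=4096/335] → run C
t=15: vr[C=1024/67] → run C
t=16: vr[C=6144/335] → run C
t=17: (idle)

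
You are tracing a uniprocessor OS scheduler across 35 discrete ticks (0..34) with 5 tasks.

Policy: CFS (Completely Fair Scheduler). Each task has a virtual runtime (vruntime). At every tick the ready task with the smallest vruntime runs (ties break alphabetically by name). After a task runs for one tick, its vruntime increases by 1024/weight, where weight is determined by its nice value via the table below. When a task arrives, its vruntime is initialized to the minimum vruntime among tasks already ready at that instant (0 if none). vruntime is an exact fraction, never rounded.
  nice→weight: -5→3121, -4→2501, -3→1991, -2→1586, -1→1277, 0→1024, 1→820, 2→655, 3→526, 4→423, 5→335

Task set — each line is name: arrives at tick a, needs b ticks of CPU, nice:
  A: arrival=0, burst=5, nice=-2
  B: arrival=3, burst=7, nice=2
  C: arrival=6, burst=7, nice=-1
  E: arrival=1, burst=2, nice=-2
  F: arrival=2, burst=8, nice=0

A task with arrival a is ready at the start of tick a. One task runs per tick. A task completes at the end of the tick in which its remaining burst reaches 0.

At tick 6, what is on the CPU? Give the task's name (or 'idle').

t=0: vr[A=0] → run A
t=1: vr[A=512/793 E=512/793] → run A
t=2: vr[A=1024/793 E=512/793 F=512/793] → run E
t=3: vr[A=1024/793 B=512/793 E=1024/793 F=512/793] → run B
t=4: vr[A=1024/793 B=1147392/519415 E=1024/793 F=512/793] → run F
t=5: vr[A=1024/793 B=1147392/519415 E=1024/793 F=1305/793] → run A
t=6: vr[A=1536/793 B=1147392/519415 C=1024/793 E=1024/793 F=1305/793] → run C
t=7: vr[A=1536/793 B=1147392/519415 C=2119680/1012661 E=1024/793 F=1305/793] → run E
t=8: vr[A=1536/793 B=1147392/519415 C=2119680/1012661 F=1305/793] → run F
t=9: vr[A=1536/793 B=1147392/519415 C=2119680/1012661 F=2098/793] → run A
t=10: vr[A=2048/793 B=1147392/519415 C=2119680/1012661 F=2098/793] → run C
t=11: vr[A=2048/793 B=1147392/519415 C=2931712/1012661 F=2098/793] → run B
t=12: vr[A=2048/793 B=1959424/519415 C=2931712/1012661 F=2098/793] → run A
t=13: vr[B=1959424/519415 C=2931712/1012661 F=2098/793] → run F
t=14: vr[B=1959424/519415 C=2931712/1012661 F=2891/793] → run C
t=15: vr[B=1959424/519415 C=3743744/1012661 F=2891/793] → run F
t=16: vr[B=1959424/519415 C=3743744/1012661 F=3684/793] → run C
t=17: vr[B=1959424/519415 C=4555776/1012661 F=3684/793] → run B
t=18: vr[B=2771456/519415 C=4555776/1012661 F=3684/793] → run C
t=19: vr[B=2771456/519415 C=5367808/1012661 F=3684/793] → run F
t=20: vr[B=2771456/519415 C=5367808/1012661 F=4477/793] → run C
t=21: vr[B=2771456/519415 C=6179840/1012661 F=4477/793] → run B
t=22: vr[B=3583488/519415 C=6179840/1012661 F=4477/793] → run F
t=23: vr[B=3583488/519415 C=6179840/1012661 F=5270/793] → run C
t=24: vr[B=3583488/519415 F=5270/793] → run F
t=25: vr[B=3583488/519415 F=6063/793] → run B
t=26: vr[B=879104/103883 F=6063/793] → run F
t=27: vr[B=879104/103883] → run B
t=28: vr[B=5207552/519415] → run B
t=29: (idle)
t=30: (idle)
t=31: (idle)
t=32: (idle)
t=33: (idle)
t=34: (idle)

running at tick 6 = C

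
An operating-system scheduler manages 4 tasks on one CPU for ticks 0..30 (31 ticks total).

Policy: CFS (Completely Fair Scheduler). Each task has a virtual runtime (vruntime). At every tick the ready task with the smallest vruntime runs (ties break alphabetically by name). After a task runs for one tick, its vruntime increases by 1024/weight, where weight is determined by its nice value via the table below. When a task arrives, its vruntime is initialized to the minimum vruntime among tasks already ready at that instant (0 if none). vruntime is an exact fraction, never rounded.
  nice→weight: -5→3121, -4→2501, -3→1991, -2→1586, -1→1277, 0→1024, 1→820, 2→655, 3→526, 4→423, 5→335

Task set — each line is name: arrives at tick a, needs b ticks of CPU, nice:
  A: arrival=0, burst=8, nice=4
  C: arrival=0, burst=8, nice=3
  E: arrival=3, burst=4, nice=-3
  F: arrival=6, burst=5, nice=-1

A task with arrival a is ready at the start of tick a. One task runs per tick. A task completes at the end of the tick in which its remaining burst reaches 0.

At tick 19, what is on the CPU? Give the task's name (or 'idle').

t=0: vr[A=0 C=0] → run A
t=1: vr[A=1024/423 C=0] → run C
t=2: vr[A=1024/423 C=512/263] → run C
t=3: vr[A=1024/423 C=1024/263 E=1024/423] → run A
t=4: vr[A=2048/423 C=1024/263 E=1024/423] → run E
t=5: vr[A=2048/423 C=1024/263 E=2471936/842193] → run E
t=6: vr[A=2048/423 C=1024/263 E=2905088/842193 F=2905088/842193] → run E
t=7: vr[A=2048/423 C=1024/263 E=3338240/842193 F=2905088/842193] → run F
t=8: vr[A=2048/423 C=1024/263 E=3338240/842193 F=4572203008/1075480461] → run C
t=9: vr[A=2048/423 C=1536/263 E=3338240/842193 F=4572203008/1075480461] → run E
t=10: vr[A=2048/423 C=1536/263 F=4572203008/1075480461] → run F
t=11: vr[A=2048/423 C=1536/263 F=5434608640/1075480461] → run A
t=12: vr[A=1024/141 C=1536/263 F=5434608640/1075480461] → run F
t=13: vr[A=1024/141 C=1536/263 F=6297014272/1075480461] → run C
t=14: vr[A=1024/141 C=2048/263 F=6297014272/1075480461] → run F
t=15: vr[A=1024/141 C=2048/263 F=7159419904/1075480461] → run F
t=16: vr[A=1024/141 C=2048/263] → run A
t=17: vr[A=4096/423 C=2048/263] → run C
t=18: vr[A=4096/423 C=2560/263] → run A
t=19: vr[A=5120/423 C=2560/263] → run C
t=20: vr[A=5120/423 C=3072/263] → run C
t=21: vr[A=5120/423 C=3584/263] → run A
t=22: vr[A=2048/141 C=3584/263] → run C
t=23: vr[A=2048/141] → run A
t=24: vr[A=7168/423] → run A
t=25: (idle)
t=26: (idle)
t=27: (idle)
t=28: (idle)
t=29: (idle)
t=30: (idle)

running at tick 19 = C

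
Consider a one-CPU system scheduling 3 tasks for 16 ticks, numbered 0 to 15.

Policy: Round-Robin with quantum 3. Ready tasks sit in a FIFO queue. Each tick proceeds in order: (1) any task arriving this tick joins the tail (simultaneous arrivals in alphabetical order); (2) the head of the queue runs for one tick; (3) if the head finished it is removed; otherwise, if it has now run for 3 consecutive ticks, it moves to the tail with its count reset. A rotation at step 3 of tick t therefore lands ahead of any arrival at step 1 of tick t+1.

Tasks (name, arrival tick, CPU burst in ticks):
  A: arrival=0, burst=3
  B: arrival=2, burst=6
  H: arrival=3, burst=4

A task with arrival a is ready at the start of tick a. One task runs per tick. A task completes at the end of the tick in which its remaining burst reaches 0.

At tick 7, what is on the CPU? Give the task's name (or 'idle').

running at tick 7 = H

t=0: queue=[A] q_used=0 → run A
t=1: queue=[A] q_used=1 → run A
t=2: queue=[A,B] q_used=2 → run A
t=3: queue=[B,H] q_used=0 → run B
t=4: queue=[B,H] q_used=1 → run B
t=5: queue=[B,H] q_used=2 → run B
t=6: queue=[H,B] q_used=0 → run H
t=7: queue=[H,B] q_used=1 → run H
t=8: queue=[H,B] q_used=2 → run H
t=9: queue=[B,H] q_used=0 → run B
t=10: queue=[B,H] q_used=1 → run B
t=11: queue=[B,H] q_used=2 → run B
t=12: queue=[H] q_used=0 → run H
t=13: (idle)
t=14: (idle)
t=15: (idle)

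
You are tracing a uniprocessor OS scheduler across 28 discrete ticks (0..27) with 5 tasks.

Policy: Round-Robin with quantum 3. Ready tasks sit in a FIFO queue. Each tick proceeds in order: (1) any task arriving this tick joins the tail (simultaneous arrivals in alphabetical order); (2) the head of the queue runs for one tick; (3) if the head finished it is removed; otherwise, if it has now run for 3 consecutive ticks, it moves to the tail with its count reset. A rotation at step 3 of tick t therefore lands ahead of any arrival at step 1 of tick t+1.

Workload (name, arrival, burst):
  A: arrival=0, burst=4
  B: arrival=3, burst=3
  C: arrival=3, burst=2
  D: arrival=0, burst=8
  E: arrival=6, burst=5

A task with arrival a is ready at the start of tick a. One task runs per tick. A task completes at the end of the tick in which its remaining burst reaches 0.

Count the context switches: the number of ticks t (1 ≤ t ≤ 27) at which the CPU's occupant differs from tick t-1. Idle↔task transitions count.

t=0: queue=[A,D] q_used=0 → run A
t=1: queue=[A,D] q_used=1 → run A
t=2: queue=[A,D] q_used=2 → run A
t=3: queue=[D,A,B,C] q_used=0 → run D
t=4: queue=[D,A,B,C] q_used=1 → run D
t=5: queue=[D,A,B,C] q_used=2 → run D
t=6: queue=[A,B,C,D,E] q_used=0 → run A
t=7: queue=[B,C,D,E] q_used=0 → run B
t=8: queue=[B,C,D,E] q_used=1 → run B
t=9: queue=[B,C,D,E] q_used=2 → run B
t=10: queue=[C,D,E] q_used=0 → run C
t=11: queue=[C,D,E] q_used=1 → run C
t=12: queue=[D,E] q_used=0 → run D
t=13: queue=[D,E] q_used=1 → run D
t=14: queue=[D,E] q_used=2 → run D
t=15: queue=[E,D] q_used=0 → run E
t=16: queue=[E,D] q_used=1 → run E
t=17: queue=[E,D] q_used=2 → run E
t=18: queue=[D,E] q_used=0 → run D
t=19: queue=[D,E] q_used=1 → run D
t=20: queue=[E] q_used=0 → run E
t=21: queue=[E] q_used=1 → run E
t=22: (idle)
t=23: (idle)
t=24: (idle)
t=25: (idle)
t=26: (idle)
t=27: (idle)

context switches = 9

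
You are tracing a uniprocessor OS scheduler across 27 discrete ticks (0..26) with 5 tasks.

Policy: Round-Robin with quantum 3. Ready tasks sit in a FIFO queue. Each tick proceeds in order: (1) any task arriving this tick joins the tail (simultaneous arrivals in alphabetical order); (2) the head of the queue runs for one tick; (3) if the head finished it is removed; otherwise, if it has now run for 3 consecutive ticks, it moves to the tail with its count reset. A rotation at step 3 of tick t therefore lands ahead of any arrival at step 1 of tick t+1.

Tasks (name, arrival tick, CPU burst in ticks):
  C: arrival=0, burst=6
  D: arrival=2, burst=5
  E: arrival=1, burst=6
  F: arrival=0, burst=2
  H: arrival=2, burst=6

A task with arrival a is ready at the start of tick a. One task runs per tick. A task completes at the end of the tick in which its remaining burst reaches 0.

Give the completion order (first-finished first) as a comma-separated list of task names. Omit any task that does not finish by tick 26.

completion order = F, C, E, D, H

t=0: queue=[C,F] q_used=0 → run C
t=1: queue=[C,F,E] q_used=1 → run C
t=2: queue=[C,F,E,D,H] q_used=2 → run C
t=3: queue=[F,E,D,H,C] q_used=0 → run F
t=4: queue=[F,E,D,H,C] q_used=1 → run F
t=5: queue=[E,D,H,C] q_used=0 → run E
t=6: queue=[E,D,H,C] q_used=1 → run E
t=7: queue=[E,D,H,C] q_used=2 → run E
t=8: queue=[D,H,C,E] q_used=0 → run D
t=9: queue=[D,H,C,E] q_used=1 → run D
t=10: queue=[D,H,C,E] q_used=2 → run D
t=11: queue=[H,C,E,D] q_used=0 → run H
t=12: queue=[H,C,E,D] q_used=1 → run H
t=13: queue=[H,C,E,D] q_used=2 → run H
t=14: queue=[C,E,D,H] q_used=0 → run C
t=15: queue=[C,E,D,H] q_used=1 → run C
t=16: queue=[C,E,D,H] q_used=2 → run C
t=17: queue=[E,D,H] q_used=0 → run E
t=18: queue=[E,D,H] q_used=1 → run E
t=19: queue=[E,D,H] q_used=2 → run E
t=20: queue=[D,H] q_used=0 → run D
t=21: queue=[D,H] q_used=1 → run D
t=22: queue=[H] q_used=0 → run H
t=23: queue=[H] q_used=1 → run H
t=24: queue=[H] q_used=2 → run H
t=25: (idle)
t=26: (idle)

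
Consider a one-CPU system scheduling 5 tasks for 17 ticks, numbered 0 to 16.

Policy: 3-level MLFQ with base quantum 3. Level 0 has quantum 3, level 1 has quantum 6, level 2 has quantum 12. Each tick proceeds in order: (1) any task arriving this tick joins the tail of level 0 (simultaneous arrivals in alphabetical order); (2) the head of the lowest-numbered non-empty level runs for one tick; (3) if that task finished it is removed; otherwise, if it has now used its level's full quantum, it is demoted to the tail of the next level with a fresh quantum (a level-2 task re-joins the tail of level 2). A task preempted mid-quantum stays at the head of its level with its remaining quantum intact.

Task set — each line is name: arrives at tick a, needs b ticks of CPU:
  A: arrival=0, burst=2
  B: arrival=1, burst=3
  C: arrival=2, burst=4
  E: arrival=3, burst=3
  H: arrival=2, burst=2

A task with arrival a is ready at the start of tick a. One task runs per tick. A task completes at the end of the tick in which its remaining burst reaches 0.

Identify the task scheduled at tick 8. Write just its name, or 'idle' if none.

running at tick 8 = H

t=0: L0/L1/L2 = A/-/- → run A
t=1: L0/L1/L2 = AB/-/- → run A
t=2: L0/L1/L2 = BCH/-/- → run B
t=3: L0/L1/L2 = BCHE/-/- → run B
t=4: L0/L1/L2 = BCHE/-/- → run B
t=5: L0/L1/L2 = CHE/-/- → run C
t=6: L0/L1/L2 = CHE/-/- → run C
t=7: L0/L1/L2 = CHE/-/- → run C
t=8: L0/L1/L2 = HE/C/- → run H
t=9: L0/L1/L2 = HE/C/- → run H
t=10: L0/L1/L2 = E/C/- → run E
t=11: L0/L1/L2 = E/C/- → run E
t=12: L0/L1/L2 = E/C/- → run E
t=13: L0/L1/L2 = -/C/- → run C
t=14: (idle)
t=15: (idle)
t=16: (idle)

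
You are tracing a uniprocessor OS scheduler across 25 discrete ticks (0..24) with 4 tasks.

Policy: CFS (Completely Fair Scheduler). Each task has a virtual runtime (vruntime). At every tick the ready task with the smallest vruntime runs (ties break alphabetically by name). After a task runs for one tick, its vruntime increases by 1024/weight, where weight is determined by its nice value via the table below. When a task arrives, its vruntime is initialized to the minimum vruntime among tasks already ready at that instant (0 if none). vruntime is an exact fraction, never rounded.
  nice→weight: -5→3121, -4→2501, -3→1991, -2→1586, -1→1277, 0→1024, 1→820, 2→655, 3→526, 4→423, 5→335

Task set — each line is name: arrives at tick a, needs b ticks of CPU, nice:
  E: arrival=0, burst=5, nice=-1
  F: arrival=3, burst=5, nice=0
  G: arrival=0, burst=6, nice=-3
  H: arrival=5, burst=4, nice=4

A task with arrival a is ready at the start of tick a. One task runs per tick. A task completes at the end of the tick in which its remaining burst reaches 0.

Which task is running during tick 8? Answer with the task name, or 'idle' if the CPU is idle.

t=0: vr[E=0 G=0] → run E
t=1: vr[E=1024/1277 G=0] → run G
t=2: vr[E=1024/1277 G=1024/1991] → run G
t=3: vr[E=1024/1277 F=1024/1277 G=2048/1991] → run E
t=4: vr[E=2048/1277 F=1024/1277 G=2048/1991] → run F
t=5: vr[E=2048/1277 F=2301/1277 G=2048/1991 H=2048/1991] → run G
t=6: vr[E=2048/1277 F=2301/1277 G=3072/1991 H=2048/1991] → run H
t=7: vr[E=2048/1277 F=2301/1277 G=3072/1991 H=2905088/842193] → run G
t=8: vr[E=2048/1277 F=2301/1277 G=4096/1991 H=2905088/842193] → run E
t=9: vr[E=3072/1277 F=2301/1277 G=4096/1991 H=2905088/842193] → run F
t=10: vr[E=3072/1277 F=3578/1277 G=4096/1991 H=2905088/842193] → run G
t=11: vr[E=3072/1277 F=3578/1277 G=5120/1991 H=2905088/842193] → run E
t=12: vr[E=4096/1277 F=3578/1277 G=5120/1991 H=2905088/842193] → run G
t=13: vr[E=4096/1277 F=3578/1277 H=2905088/842193] → run F
t=14: vr[E=4096/1277 F=4855/1277 H=2905088/842193] → run E
t=15: vr[F=4855/1277 H=2905088/842193] → run H
t=16: vr[F=4855/1277 H=4943872/842193] → run F
t=17: vr[F=6132/1277 H=4943872/842193] → run F
t=18: vr[H=4943872/842193] → run H
t=19: vr[H=2327552/280731] → run H
t=20: (idle)
t=21: (idle)
t=22: (idle)
t=23: (idle)
t=24: (idle)

running at tick 8 = E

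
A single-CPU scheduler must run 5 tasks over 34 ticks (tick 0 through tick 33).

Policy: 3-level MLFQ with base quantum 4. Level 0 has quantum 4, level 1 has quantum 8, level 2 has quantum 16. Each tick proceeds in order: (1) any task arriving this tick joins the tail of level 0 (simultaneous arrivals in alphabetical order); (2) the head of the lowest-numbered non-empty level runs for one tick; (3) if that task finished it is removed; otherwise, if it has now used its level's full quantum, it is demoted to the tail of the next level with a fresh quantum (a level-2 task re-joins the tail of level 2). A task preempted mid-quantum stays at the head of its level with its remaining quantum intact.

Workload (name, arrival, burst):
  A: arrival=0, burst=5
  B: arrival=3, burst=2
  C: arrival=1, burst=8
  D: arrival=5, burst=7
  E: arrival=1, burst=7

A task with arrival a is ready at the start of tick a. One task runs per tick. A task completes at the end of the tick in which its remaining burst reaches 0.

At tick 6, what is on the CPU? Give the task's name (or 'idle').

t=0: L0/L1/L2 = A/-/- → run A
t=1: L0/L1/L2 = ACE/-/- → run A
t=2: L0/L1/L2 = ACE/-/- → run A
t=3: L0/L1/L2 = ACEB/-/- → run A
t=4: L0/L1/L2 = CEB/A/- → run C
t=5: L0/L1/L2 = CEBD/A/- → run C
t=6: L0/L1/L2 = CEBD/A/- → run C
t=7: L0/L1/L2 = CEBD/A/- → run C
t=8: L0/L1/L2 = EBD/AC/- → run E
t=9: L0/L1/L2 = EBD/AC/- → run E
t=10: L0/L1/L2 = EBD/AC/- → run E
t=11: L0/L1/L2 = EBD/AC/- → run E
t=12: L0/L1/L2 = BD/ACE/- → run B
t=13: L0/L1/L2 = BD/ACE/- → run B
t=14: L0/L1/L2 = D/ACE/- → run D
t=15: L0/L1/L2 = D/ACE/- → run D
t=16: L0/L1/L2 = D/ACE/- → run D
t=17: L0/L1/L2 = D/ACE/- → run D
t=18: L0/L1/L2 = -/ACED/- → run A
t=19: L0/L1/L2 = -/CED/- → run C
t=20: L0/L1/L2 = -/CED/- → run C
t=21: L0/L1/L2 = -/CED/- → run C
t=22: L0/L1/L2 = -/CED/- → run C
t=23: L0/L1/L2 = -/ED/- → run E
t=24: L0/L1/L2 = -/ED/- → run E
t=25: L0/L1/L2 = -/ED/- → run E
t=26: L0/L1/L2 = -/D/- → run D
t=27: L0/L1/L2 = -/D/- → run D
t=28: L0/L1/L2 = -/D/- → run D
t=29: (idle)
t=30: (idle)
t=31: (idle)
t=32: (idle)
t=33: (idle)

running at tick 6 = C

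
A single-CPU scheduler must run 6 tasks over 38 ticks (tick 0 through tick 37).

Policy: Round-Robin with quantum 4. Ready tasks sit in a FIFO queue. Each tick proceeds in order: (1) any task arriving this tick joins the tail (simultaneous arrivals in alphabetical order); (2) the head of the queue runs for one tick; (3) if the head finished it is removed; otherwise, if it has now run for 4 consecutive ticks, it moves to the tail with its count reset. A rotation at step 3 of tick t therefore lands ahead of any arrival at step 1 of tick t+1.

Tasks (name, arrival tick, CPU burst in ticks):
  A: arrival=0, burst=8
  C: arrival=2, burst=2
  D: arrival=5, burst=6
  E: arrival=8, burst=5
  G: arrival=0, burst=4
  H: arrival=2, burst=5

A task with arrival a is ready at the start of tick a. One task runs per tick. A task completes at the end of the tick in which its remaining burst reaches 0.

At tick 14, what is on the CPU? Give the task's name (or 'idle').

running at tick 14 = A

t=0: queue=[A,G] q_used=0 → run A
t=1: queue=[A,G] q_used=1 → run A
t=2: queue=[A,G,C,H] q_used=2 → run A
t=3: queue=[A,G,C,H] q_used=3 → run A
t=4: queue=[G,C,H,A] q_used=0 → run G
t=5: queue=[G,C,H,A,D] q_used=1 → run G
t=6: queue=[G,C,H,A,D] q_used=2 → run G
t=7: queue=[G,C,H,A,D] q_used=3 → run G
t=8: queue=[C,H,A,D,E] q_used=0 → run C
t=9: queue=[C,H,A,D,E] q_used=1 → run C
t=10: queue=[H,A,D,E] q_used=0 → run H
t=11: queue=[H,A,D,E] q_used=1 → run H
t=12: queue=[H,A,D,E] q_used=2 → run H
t=13: queue=[H,A,D,E] q_used=3 → run H
t=14: queue=[A,D,E,H] q_used=0 → run A
t=15: queue=[A,D,E,H] q_used=1 → run A
t=16: queue=[A,D,E,H] q_used=2 → run A
t=17: queue=[A,D,E,H] q_used=3 → run A
t=18: queue=[D,E,H] q_used=0 → run D
t=19: queue=[D,E,H] q_used=1 → run D
t=20: queue=[D,E,H] q_used=2 → run D
t=21: queue=[D,E,H] q_used=3 → run D
t=22: queue=[E,H,D] q_used=0 → run E
t=23: queue=[E,H,D] q_used=1 → run E
t=24: queue=[E,H,D] q_used=2 → run E
t=25: queue=[E,H,D] q_used=3 → run E
t=26: queue=[H,D,E] q_used=0 → run H
t=27: queue=[D,E] q_used=0 → run D
t=28: queue=[D,E] q_used=1 → run D
t=29: queue=[E] q_used=0 → run E
t=30: (idle)
t=31: (idle)
t=32: (idle)
t=33: (idle)
t=34: (idle)
t=35: (idle)
t=36: (idle)
t=37: (idle)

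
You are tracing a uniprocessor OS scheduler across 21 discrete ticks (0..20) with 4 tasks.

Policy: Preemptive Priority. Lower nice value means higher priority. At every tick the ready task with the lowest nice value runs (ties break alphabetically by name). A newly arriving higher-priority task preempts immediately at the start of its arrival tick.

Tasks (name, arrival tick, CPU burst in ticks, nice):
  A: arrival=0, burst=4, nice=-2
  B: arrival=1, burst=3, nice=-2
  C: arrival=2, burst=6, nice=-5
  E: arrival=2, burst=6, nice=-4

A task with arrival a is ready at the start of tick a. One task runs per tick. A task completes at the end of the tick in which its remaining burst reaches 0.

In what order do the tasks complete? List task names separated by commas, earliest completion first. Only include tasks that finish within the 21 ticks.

completion order = C, E, A, B

t=0: ready={A} → run A
t=1: ready={A,B} → run A
t=2: ready={A,B,C,E} → run C
t=3: ready={A,B,C,E} → run C
t=4: ready={A,B,C,E} → run C
t=5: ready={A,B,C,E} → run C
t=6: ready={A,B,C,E} → run C
t=7: ready={A,B,C,E} → run C
t=8: ready={A,B,E} → run E
t=9: ready={A,B,E} → run E
t=10: ready={A,B,E} → run E
t=11: ready={A,B,E} → run E
t=12: ready={A,B,E} → run E
t=13: ready={A,B,E} → run E
t=14: ready={A,B} → run A
t=15: ready={A,B} → run A
t=16: ready={B} → run B
t=17: ready={B} → run B
t=18: ready={B} → run B
t=19: (idle)
t=20: (idle)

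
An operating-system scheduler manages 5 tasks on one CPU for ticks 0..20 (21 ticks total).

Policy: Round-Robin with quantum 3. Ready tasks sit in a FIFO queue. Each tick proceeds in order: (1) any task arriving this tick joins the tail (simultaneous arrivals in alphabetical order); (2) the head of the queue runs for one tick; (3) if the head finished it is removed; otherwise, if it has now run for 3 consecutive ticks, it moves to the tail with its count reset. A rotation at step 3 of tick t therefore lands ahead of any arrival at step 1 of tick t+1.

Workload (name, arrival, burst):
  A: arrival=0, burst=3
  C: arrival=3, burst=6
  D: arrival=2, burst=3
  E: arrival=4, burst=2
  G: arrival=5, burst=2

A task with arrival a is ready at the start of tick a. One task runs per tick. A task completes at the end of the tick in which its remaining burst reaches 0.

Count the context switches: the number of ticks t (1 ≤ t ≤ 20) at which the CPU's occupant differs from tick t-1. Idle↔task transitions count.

context switches = 6

t=0: queue=[A] q_used=0 → run A
t=1: queue=[A] q_used=1 → run A
t=2: queue=[A,D] q_used=2 → run A
t=3: queue=[D,C] q_used=0 → run D
t=4: queue=[D,C,E] q_used=1 → run D
t=5: queue=[D,C,E,G] q_used=2 → run D
t=6: queue=[C,E,G] q_used=0 → run C
t=7: queue=[C,E,G] q_used=1 → run C
t=8: queue=[C,E,G] q_used=2 → run C
t=9: queue=[E,G,C] q_used=0 → run E
t=10: queue=[E,G,C] q_used=1 → run E
t=11: queue=[G,C] q_used=0 → run G
t=12: queue=[G,C] q_used=1 → run G
t=13: queue=[C] q_used=0 → run C
t=14: queue=[C] q_used=1 → run C
t=15: queue=[C] q_used=2 → run C
t=16: (idle)
t=17: (idle)
t=18: (idle)
t=19: (idle)
t=20: (idle)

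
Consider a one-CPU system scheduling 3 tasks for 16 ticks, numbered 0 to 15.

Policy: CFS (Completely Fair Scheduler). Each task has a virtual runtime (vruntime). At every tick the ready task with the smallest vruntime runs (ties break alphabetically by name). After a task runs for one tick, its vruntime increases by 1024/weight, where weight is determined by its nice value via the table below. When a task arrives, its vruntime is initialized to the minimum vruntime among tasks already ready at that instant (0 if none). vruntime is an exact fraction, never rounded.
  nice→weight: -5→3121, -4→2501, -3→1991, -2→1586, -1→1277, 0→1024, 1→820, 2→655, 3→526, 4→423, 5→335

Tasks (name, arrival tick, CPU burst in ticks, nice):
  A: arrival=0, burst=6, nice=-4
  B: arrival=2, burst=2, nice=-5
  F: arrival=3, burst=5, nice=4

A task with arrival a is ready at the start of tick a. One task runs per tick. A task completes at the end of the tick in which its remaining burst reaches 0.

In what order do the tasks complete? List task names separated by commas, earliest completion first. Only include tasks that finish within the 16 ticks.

completion order = B, A, F

t=0: vr[A=0] → run A
t=1: vr[A=1024/2501] → run A
t=2: vr[A=2048/2501 B=2048/2501] → run A
t=3: vr[A=3072/2501 B=2048/2501 F=2048/2501] → run B
t=4: vr[A=3072/2501 B=8952832/7805621 F=2048/2501] → run F
t=5: vr[A=3072/2501 B=8952832/7805621 F=3427328/1057923] → run B
t=6: vr[A=3072/2501 F=3427328/1057923] → run A
t=7: vr[A=4096/2501 F=3427328/1057923] → run A
t=8: vr[A=5120/2501 F=3427328/1057923] → run A
t=9: vr[F=3427328/1057923] → run F
t=10: vr[F=5988352/1057923] → run F
t=11: vr[F=2849792/352641] → run F
t=12: vr[F=11110400/1057923] → run F
t=13: (idle)
t=14: (idle)
t=15: (idle)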